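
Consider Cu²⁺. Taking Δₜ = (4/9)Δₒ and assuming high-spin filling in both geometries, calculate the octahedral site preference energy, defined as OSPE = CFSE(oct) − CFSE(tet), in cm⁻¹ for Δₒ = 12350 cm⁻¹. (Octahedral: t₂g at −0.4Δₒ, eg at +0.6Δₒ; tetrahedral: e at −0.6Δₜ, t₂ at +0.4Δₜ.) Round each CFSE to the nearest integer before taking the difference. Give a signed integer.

Cu sits in group 11; removing 2 electrons leaves Cu²⁺ with 11 − 2 = 9 d electrons.
Octahedral (high-spin): t₂g⁶ eg³, CFSE = 6(−0.4) + 3(+0.6) = -0.6Δₒ = -0.6 × 12350 = -7410 cm⁻¹.
Tetrahedral e⁴ t₂⁵ gives -0.4Δₜ = -0.4 × (4/9) × 12350 = -2196 cm⁻¹.
Subtracting, OSPE = -7410 − (-2196) = -5214 cm⁻¹.

-5214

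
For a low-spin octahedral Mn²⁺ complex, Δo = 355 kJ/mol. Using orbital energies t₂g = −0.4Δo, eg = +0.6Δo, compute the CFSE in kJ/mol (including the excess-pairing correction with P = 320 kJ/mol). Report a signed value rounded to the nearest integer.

-70

Mn is in group 7, so Mn²⁺ is d⁵ (7 − 2 = 5).
Configuration: t₂g⁵ eg⁰.
CFSE(orbital) = 5×(-0.4Δo) + 0×(0.6Δo) = -2.0Δo; with Δo = 355 kJ/mol that is -710 kJ/mol.
Pairing penalty: 2 pairs vs 0 in the high-spin reference → 2 extra × P = 640 kJ/mol.
Net CFSE = -710 + 640 = -70 kJ/mol.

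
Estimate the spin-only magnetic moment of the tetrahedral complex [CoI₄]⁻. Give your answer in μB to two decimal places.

4.90 μB

Each I⁻ contributes -1; 4 × (-1) = -4. With overall charge -1, Co is in the +3 oxidation state.
Co sits in group 9; removing 3 electrons leaves Co³⁺ with 9 − 3 = 6 d electrons.
Tetrahedral splitting is small, so the complex is high-spin.
Configuration: e³ t₂³ → 4 unpaired electrons.
μ(spin-only) = √[4(4+2)] = √24 ≈ 4.90 μB.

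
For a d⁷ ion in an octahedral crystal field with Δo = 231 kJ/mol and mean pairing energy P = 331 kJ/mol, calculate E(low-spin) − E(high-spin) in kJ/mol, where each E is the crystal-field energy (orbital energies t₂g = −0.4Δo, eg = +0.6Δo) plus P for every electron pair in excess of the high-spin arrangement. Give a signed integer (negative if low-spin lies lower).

100

High-spin: t₂g⁵ eg², CFSE = -0.8Δo = -185 kJ/mol.
Low-spin: t₂g⁶ eg¹, orbital CFSE = -1.8Δo = -416 kJ/mol; plus 1 excess pair × P = +331 kJ/mol; total -85 kJ/mol.
E(LS) − E(HS) = -85 − (-185) = 100 kJ/mol.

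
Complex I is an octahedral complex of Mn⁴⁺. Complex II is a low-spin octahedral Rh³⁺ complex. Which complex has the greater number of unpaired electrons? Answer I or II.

I: Mn⁴⁺: group 7, so d-count = 7 − 4 = 3; t₂g³ eg⁰ → 3 unpaired.
II: Rh³⁺: group 9, so d-count = 9 − 3 = 6; t2g^6 e_g^0 → 0 unpaired.
So I has more unpaired electrons.

I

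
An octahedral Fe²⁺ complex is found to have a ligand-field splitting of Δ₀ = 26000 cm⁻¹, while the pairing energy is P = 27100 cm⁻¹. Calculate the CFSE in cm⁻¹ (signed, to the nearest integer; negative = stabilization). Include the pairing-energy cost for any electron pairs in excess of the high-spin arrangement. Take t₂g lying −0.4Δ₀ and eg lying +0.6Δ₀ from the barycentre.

-10400

Fe sits in group 8; removing 2 electrons leaves Fe²⁺ with 8 − 2 = 6 d electrons.
Since Δ₀ = 26000 cm⁻¹ < P = 27100 cm⁻¹, the complex adopts the high-spin configuration.
Filling d⁶ accordingly: t₂g⁴ eg².
Orbital CFSE = -0.4Δ₀ = -0.4 × 26000 = -10400 cm⁻¹.
High-spin has no excess pairs, so no pairing correction applies.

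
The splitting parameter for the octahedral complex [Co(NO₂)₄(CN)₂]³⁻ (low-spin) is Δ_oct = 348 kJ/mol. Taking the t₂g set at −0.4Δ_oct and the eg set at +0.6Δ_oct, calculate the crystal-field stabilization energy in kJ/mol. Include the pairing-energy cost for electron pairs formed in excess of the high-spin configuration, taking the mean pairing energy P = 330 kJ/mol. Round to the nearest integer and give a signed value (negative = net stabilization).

-175

Ligand charges: 4×(-1) from NO₂⁻ and 2×(-1) from CN⁻ sum to -6; with overall charge -3, Co is +3.
Group 9 minus oxidation state +3 gives a d⁶ configuration for Co³⁺.
Electron filling gives t₂g⁶ eg⁰.
CFSE(orbital) = 6×(-0.4Δ_oct) + 0×(0.6Δ_oct) = -2.4Δ_oct; with Δ_oct = 348 kJ/mol that is -835 kJ/mol.
High-spin d⁶ would be t₂g⁴ eg² with 1 pair; low-spin has 3, so 2 excess pairs cost +2P = +660 kJ/mol.
Net CFSE = -835 + 660 = -175 kJ/mol.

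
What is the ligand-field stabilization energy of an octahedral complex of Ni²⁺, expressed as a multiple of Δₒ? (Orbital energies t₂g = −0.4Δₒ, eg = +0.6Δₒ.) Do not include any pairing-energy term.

-1.2 Δₒ

Ni sits in group 10; removing 2 electrons leaves Ni²⁺ with 10 − 2 = 8 d electrons.
Configuration: t₂g⁶ eg².
CFSE = 6(-0.4Δₒ) + 2(0.6Δₒ) = -2.4Δₒ + 1.2Δₒ = -1.2Δₒ.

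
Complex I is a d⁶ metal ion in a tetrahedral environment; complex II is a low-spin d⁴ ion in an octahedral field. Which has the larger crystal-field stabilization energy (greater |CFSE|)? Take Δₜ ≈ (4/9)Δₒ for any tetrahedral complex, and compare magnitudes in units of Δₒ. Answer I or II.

I: Tetrahedral fields are weak (Δₜ ≈ 4/9 Δₒ), so electrons fill high-spin; e³ t₂³, CFSE = -0.6Δₜ ≈ -0.27Δₒ.
II: t₂g⁴ eg⁰, CFSE = -1.6Δₒ.
So II has the larger |CFSE|.

II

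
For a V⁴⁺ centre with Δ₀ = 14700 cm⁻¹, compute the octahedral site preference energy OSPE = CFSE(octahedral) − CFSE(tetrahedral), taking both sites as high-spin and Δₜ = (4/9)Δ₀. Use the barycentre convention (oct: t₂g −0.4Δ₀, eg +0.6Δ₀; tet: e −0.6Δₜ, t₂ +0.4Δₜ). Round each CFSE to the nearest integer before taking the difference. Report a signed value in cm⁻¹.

Group 5 minus oxidation state +4 gives a d¹ configuration for V⁴⁺.
In an octahedral site d¹ (HS) is t₂g¹ eg⁰, giving CFSE(oct) = -0.4Δ₀ = -5880 cm⁻¹.
Tetrahedral: e¹ t₂⁰, CFSE = 1(−0.6) + 0(+0.4) = -0.6Δₜ = -0.6 × (4/9) × 14700 = -3920 cm⁻¹.
Subtracting, OSPE = -5880 − (-3920) = -1960 cm⁻¹.

-1960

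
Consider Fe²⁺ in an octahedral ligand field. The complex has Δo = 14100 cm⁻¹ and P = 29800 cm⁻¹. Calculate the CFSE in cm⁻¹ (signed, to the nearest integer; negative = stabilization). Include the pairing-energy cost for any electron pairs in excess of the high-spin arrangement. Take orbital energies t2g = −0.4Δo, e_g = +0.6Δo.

Fe sits in group 8; removing 2 electrons leaves Fe²⁺ with 8 − 2 = 6 d electrons.
Δo < P, so pairing is avoided: the ground state is high-spin.
That gives t2g^4 e_g^2.
Orbital CFSE = -0.4Δo = -0.4 × 14100 = -5640 cm⁻¹.
High-spin has no excess pairs, so no pairing correction applies.

-5640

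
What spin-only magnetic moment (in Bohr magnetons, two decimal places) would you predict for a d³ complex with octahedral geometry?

3.87 Bohr magnetons

Configuration: t₂g³ eg⁰ → 3 unpaired electrons.
μ(spin-only) = √[3(3+2)] = √15 ≈ 3.87 Bohr magnetons.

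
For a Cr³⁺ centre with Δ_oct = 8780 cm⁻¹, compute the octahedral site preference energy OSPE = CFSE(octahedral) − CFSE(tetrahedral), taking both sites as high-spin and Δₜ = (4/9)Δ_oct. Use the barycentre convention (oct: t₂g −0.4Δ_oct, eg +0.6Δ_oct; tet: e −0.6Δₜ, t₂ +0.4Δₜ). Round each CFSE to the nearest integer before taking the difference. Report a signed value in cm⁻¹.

-7414

Cr³⁺: group 6, so d-count = 6 − 3 = 3.
Octahedral (high-spin): t2g^3 e_g^0, CFSE = 3(−0.4) + 0(+0.6) = -1.2Δ_oct = -1.2 × 8780 = -10536 cm⁻¹.
Tetrahedral e^2 t2^1 gives -0.8Δₜ = -0.8 × (4/9) × 8780 = -3122 cm⁻¹.
OSPE = CFSE(oct) − CFSE(tet) = -10536 − (-3122) = -7414 cm⁻¹.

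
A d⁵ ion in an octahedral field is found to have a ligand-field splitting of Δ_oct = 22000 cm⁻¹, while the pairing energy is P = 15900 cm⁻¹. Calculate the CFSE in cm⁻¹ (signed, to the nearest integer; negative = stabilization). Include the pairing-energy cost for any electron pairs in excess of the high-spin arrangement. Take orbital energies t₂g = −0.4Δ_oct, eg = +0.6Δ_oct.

-12200

With Δ_oct > P the complex is low-spin.
Configuration: t₂g⁵ eg⁰.
Orbital CFSE = -2.0Δ_oct = -2.0 × 22000 = -44000 cm⁻¹.
Excess pairs vs high-spin: 2 − 0 = 2; pairing cost = +31800 cm⁻¹.
Net CFSE = -44000 + 31800 = -12200 cm⁻¹.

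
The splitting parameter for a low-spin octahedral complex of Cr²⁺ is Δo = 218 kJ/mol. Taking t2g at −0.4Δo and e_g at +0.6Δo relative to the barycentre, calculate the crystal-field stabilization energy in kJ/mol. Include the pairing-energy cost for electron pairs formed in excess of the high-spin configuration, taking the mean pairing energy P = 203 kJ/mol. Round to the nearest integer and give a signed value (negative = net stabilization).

Cr is in group 6, so Cr²⁺ is d⁴ (6 − 2 = 4).
Electron filling gives t2g^4 e_g^0.
The orbital stabilization is -1.6Δo = -1.6 × 218 = -349 kJ/mol.
High-spin d⁴ would be t2g^3 e_g^1 with 0 pairs; low-spin has 1, so 1 excess pair costs +1P = +203 kJ/mol.
Net CFSE = -349 + 203 = -146 kJ/mol.

-146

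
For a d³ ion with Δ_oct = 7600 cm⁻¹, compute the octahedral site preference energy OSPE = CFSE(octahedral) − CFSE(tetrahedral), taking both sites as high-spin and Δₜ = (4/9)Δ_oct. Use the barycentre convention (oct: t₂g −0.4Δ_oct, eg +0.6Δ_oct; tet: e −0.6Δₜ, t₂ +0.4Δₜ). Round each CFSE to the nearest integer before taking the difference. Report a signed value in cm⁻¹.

In an octahedral site d³ (HS) is t2g^3 e_g^0, giving CFSE(oct) = -1.2Δ_oct = -9120 cm⁻¹.
Tetrahedral: e^2 t2^1, CFSE = 2(−0.6) + 1(+0.4) = -0.8Δₜ = -0.8 × (4/9) × 7600 = -2702 cm⁻¹.
OSPE = CFSE(oct) − CFSE(tet) = -9120 − (-2702) = -6418 cm⁻¹.

-6418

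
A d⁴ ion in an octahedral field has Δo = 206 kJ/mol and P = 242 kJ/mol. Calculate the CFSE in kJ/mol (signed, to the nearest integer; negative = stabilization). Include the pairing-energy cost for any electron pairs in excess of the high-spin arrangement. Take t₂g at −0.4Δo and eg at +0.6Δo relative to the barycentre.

Here Δo < P (206 < 242), so the high-spin state is favoured.
Filling d⁴ accordingly: t₂g³ eg¹.
Orbital CFSE = -0.6Δo = -0.6 × 206 = -124 kJ/mol.
High-spin has no excess pairs, so no pairing correction applies.

-124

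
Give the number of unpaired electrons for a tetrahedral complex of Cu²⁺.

Cu sits in group 11; removing 2 electrons leaves Cu²⁺ with 11 − 2 = 9 d electrons.
Tetrahedral fields are weak (Δₜ ≈ 4/9 Δₒ), so electrons fill high-spin.
Configuration: e^4 t2^5, giving 1 unpaired electron.

1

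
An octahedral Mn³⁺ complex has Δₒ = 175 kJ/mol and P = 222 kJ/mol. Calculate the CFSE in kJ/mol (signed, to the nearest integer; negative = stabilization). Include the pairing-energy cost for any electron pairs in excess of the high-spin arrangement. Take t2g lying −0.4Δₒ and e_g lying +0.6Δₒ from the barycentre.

Mn³⁺: group 7, so d-count = 7 − 3 = 4.
Since Δₒ = 175 kJ/mol < P = 222 kJ/mol, the complex adopts the high-spin configuration.
That gives t2g^3 e_g^1.
Orbital CFSE = -0.6Δₒ = -0.6 × 175 = -105 kJ/mol.
High-spin has no excess pairs, so no pairing correction applies.

-105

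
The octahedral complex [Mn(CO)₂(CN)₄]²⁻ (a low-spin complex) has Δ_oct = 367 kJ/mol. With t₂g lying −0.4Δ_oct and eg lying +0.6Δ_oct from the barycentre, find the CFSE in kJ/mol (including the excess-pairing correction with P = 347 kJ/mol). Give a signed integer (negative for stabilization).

-40

Ligand charges: 2×(+0) from CO and 4×(-1) from CN⁻ sum to -4; with overall charge -2, Mn is +2.
Group 7 minus oxidation state +2 gives a d⁵ configuration for Mn²⁺.
Electron filling gives t₂g⁵ eg⁰.
Orbital CFSE = 5(-0.4) + 0(0.6) = -2.0Δ_oct = -2.0 × 367 = -734 kJ/mol.
Relative to high-spin t₂g³ eg² (0 paired), the low-spin configuration has 2 additional pairs, contributing +2 × 347 = +694 kJ/mol.
Overall CFSE = -734 + 694 = -40 kJ/mol.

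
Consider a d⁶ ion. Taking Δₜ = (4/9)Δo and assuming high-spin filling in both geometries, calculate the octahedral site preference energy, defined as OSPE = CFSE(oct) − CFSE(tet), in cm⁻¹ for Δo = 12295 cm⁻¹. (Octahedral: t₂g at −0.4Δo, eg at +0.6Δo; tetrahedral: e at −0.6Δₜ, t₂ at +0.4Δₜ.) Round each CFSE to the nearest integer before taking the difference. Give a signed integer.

Octahedral (high-spin): t2g^4 e_g^2, CFSE = 4(−0.4) + 2(+0.6) = -0.4Δo = -0.4 × 12295 = -4918 cm⁻¹.
Tetrahedral: e^3 t2^3, CFSE = 3(−0.6) + 3(+0.4) = -0.6Δₜ = -0.6 × (4/9) × 12295 = -3279 cm⁻¹.
OSPE = CFSE(oct) − CFSE(tet) = -4918 − (-3279) = -1639 cm⁻¹.

-1639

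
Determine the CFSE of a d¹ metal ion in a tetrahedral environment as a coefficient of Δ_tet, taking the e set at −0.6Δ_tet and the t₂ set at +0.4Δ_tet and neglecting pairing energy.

Tetrahedral splitting is small, so the complex is high-spin.
Configuration: e¹ t₂⁰.
CFSE = 1(-0.6Δ_tet) + 0(0.4Δ_tet) = -0.6Δ_tet + 0.0Δ_tet = -0.6Δ_tet.

-0.6 Δ_tet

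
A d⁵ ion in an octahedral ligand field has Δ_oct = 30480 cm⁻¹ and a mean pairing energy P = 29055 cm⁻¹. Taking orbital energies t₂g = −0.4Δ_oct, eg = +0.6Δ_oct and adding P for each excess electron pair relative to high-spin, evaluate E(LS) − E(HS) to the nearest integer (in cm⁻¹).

In the high-spin limit (t₂g³ eg²) the orbital term is 0.0Δ_oct = 0 cm⁻¹, with no excess pairing.
For low-spin the configuration is t₂g⁵ eg⁰: orbital energy -2.0 × 30480 = -60960 cm⁻¹, and 2 additional pairs relative to high-spin add 58110 cm⁻¹, giving -2850 cm⁻¹.
Thus E(LS) − E(HS) = -2850 cm⁻¹.

-2850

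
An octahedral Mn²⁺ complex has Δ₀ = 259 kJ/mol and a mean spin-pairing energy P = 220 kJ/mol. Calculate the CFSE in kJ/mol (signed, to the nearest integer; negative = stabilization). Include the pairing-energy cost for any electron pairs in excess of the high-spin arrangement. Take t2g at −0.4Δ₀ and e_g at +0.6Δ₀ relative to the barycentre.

Mn²⁺: group 7, so d-count = 7 − 2 = 5.
With Δ₀ > P the complex is low-spin.
Configuration: t2g^5 e_g^0.
Orbital CFSE = -2.0Δ₀ = -2.0 × 259 = -518 kJ/mol.
Excess pairs vs high-spin: 2 − 0 = 2; pairing cost = +440 kJ/mol.
Net CFSE = -518 + 440 = -78 kJ/mol.

-78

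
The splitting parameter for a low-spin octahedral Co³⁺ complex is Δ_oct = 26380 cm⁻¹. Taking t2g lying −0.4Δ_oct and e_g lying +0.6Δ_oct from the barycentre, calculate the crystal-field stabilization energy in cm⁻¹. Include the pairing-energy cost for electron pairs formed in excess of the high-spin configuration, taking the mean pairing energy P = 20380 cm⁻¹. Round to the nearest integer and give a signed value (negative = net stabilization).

-22552

Co sits in group 9; removing 3 electrons leaves Co³⁺ with 9 − 3 = 6 d electrons.
Configuration: t2g^6 e_g^0.
CFSE(orbital) = 6×(-0.4Δ_oct) + 0×(0.6Δ_oct) = -2.4Δ_oct; with Δ_oct = 26380 cm⁻¹ that is -63312 cm⁻¹.
Relative to high-spin t2g^4 e_g^2 (1 paired), the low-spin configuration has 2 additional pairs, contributing +2 × 20380 = +40760 cm⁻¹.
Net CFSE = -63312 + 40760 = -22552 cm⁻¹.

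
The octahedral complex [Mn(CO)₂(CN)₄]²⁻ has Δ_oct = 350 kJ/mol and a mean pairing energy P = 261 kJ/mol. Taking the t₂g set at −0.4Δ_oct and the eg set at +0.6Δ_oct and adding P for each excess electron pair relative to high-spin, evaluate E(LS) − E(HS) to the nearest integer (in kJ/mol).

Ligand charges: 2×(+0) from CO and 4×(-1) from CN⁻ sum to -4; with overall charge -2, Mn is +2.
Group 7 minus oxidation state +2 gives a d⁵ configuration for Mn²⁺.
High-spin: t₂g³ eg², CFSE = 0.0Δ_oct = 0 kJ/mol.
For low-spin the configuration is t₂g⁵ eg⁰: orbital energy -2.0 × 350 = -700 kJ/mol, and 2 additional pairs relative to high-spin add 522 kJ/mol, giving -178 kJ/mol.
Thus E(LS) − E(HS) = -178 kJ/mol.

-178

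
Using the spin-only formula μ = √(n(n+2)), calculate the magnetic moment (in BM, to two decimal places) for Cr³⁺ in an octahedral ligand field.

Cr is in group 6, so Cr³⁺ is d³ (6 − 3 = 3).
Configuration: t2g^3 e_g^0 → 3 unpaired electrons.
μ(spin-only) = √[3(3+2)] = √15 ≈ 3.87 BM.

3.87 BM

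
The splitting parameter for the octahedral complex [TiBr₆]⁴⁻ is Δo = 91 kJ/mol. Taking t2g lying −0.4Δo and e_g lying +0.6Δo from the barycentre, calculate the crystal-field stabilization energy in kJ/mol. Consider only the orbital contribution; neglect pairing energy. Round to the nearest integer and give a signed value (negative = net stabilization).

-73

Each Br⁻ contributes -1; 6 × (-1) = -6. With overall charge -4, Ti is in the +2 oxidation state.
Group 4 minus oxidation state +2 gives a d² configuration for Ti²⁺.
The d² electrons fill as t2g^2 e_g^0.
Orbital CFSE = 2(-0.4) + 0(0.6) = -0.8Δo = -0.8 × 91 = -73 kJ/mol.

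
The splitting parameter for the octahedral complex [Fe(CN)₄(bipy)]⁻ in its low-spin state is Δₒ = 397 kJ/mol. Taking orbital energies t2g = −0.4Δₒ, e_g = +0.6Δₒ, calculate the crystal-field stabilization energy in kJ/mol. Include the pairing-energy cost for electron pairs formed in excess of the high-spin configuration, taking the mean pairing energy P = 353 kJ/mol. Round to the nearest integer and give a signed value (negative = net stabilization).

-88

Ligand charges: 4×(-1) from CN⁻ and 1×(+0) from bipy sum to -4; with overall charge -1, Fe is +3.
Fe is in group 8, so Fe³⁺ is d⁵ (8 − 3 = 5).
Electron filling gives t2g^5 e_g^0.
CFSE(orbital) = 5×(-0.4Δₒ) + 0×(0.6Δₒ) = -2.0Δₒ; with Δₒ = 397 kJ/mol that is -794 kJ/mol.
Relative to high-spin t2g^3 e_g^2 (0 paired), the low-spin configuration has 2 additional pairs, contributing +2 × 353 = +706 kJ/mol.
Net CFSE = -794 + 706 = -88 kJ/mol.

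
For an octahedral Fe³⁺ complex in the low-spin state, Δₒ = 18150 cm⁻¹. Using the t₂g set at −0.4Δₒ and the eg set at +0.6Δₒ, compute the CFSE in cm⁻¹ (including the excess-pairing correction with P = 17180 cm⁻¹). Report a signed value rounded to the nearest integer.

-1940

Fe³⁺: group 8, so d-count = 8 − 3 = 5.
Electron filling gives t₂g⁵ eg⁰.
Orbital CFSE = 5(-0.4) + 0(0.6) = -2.0Δₒ = -2.0 × 18150 = -36300 cm⁻¹.
Pairing penalty: 2 pairs vs 0 in the high-spin reference → 2 extra × P = 34360 cm⁻¹.
Combining: -36300 + 34360 = -1940 cm⁻¹.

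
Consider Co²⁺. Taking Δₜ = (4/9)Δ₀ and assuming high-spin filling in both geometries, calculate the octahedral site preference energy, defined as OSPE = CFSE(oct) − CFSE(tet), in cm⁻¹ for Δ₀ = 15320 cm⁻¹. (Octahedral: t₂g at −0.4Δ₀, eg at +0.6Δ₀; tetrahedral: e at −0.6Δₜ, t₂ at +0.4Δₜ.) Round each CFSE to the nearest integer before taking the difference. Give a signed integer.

Co is in group 9, so Co²⁺ is d⁷ (9 − 2 = 7).
In an octahedral site d⁷ (HS) is t₂g⁵ eg², giving CFSE(oct) = -0.8Δ₀ = -12256 cm⁻¹.
Tetrahedral: e⁴ t₂³, CFSE = 4(−0.6) + 3(+0.4) = -1.2Δₜ = -1.2 × (4/9) × 15320 = -8171 cm⁻¹.
OSPE = -12256 − (-8171) = -4085 cm⁻¹.

-4085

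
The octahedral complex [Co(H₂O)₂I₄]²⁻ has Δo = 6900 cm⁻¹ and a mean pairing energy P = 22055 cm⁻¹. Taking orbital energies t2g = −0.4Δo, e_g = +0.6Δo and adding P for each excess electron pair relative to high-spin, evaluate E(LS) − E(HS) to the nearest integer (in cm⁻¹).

Ligand charges: 2×(+0) from H₂O and 4×(-1) from I⁻ sum to -4; with overall charge -2, Co is +2.
Group 9 minus oxidation state +2 gives a d⁷ configuration for Co²⁺.
High-spin: t2g^5 e_g^2, CFSE = -0.8Δo = -5520 cm⁻¹.
Low-spin: t2g^6 e_g^1, orbital CFSE = -1.8Δo = -12420 cm⁻¹; plus 1 excess pair × P = +22055 cm⁻¹; total 9635 cm⁻¹.
The difference is 9635 − (-5520) = 15155 cm⁻¹, so high-spin lies lower.

15155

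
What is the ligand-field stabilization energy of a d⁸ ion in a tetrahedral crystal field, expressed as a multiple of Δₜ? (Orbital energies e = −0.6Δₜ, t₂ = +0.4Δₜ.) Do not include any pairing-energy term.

Tetrahedral fields are weak (Δₜ ≈ 4/9 Δₒ), so electrons fill high-spin.
Configuration: e⁴ t₂⁴.
CFSE = 4(-0.6Δₜ) + 4(0.4Δₜ) = -2.4Δₜ + 1.6Δₜ = -0.8Δₜ.

-0.8 Δₜ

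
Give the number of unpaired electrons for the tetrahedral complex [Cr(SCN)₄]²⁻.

Each SCN⁻ contributes -1; 4 × (-1) = -4. With overall charge -2, Cr is in the +2 oxidation state.
Cr is in group 6, so Cr²⁺ is d⁴ (6 − 2 = 4).
Tetrahedral splitting is small, so the complex is high-spin.
Configuration: e² t₂², giving 4 unpaired electrons.

4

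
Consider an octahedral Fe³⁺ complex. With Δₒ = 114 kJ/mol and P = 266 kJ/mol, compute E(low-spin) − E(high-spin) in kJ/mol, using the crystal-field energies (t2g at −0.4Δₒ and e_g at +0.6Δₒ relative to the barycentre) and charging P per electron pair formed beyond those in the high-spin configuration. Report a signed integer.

Fe³⁺: group 8, so d-count = 8 − 3 = 5.
High-spin d⁵ fills as t2g^3 e_g^2 with CFSE 3(−0.4) + 2(+0.6) = 0.0Δₒ = 0 kJ/mol.
Low-spin: t2g^5 e_g^0, orbital CFSE = -2.0Δₒ = -228 kJ/mol; plus 2 excess pairs × P = +532 kJ/mol; total 304 kJ/mol.
Thus E(LS) − E(HS) = 304 kJ/mol.

304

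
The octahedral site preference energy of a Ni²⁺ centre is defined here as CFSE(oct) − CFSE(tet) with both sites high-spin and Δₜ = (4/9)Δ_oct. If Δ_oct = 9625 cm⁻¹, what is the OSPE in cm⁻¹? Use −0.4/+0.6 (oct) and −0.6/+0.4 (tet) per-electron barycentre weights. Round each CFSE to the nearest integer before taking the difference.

Ni is in group 10, so Ni²⁺ is d⁸ (10 − 2 = 8).
Octahedral (high-spin): t2g^6 e_g^2, CFSE = 6(−0.4) + 2(+0.6) = -1.2Δ_oct = -1.2 × 9625 = -11550 cm⁻¹.
In a tetrahedral site the filling is e^4 t2^4: CFSE(tet) = -0.8Δₜ = -0.8 × (4/9)(9625) = -3422 cm⁻¹.
Subtracting, OSPE = -11550 − (-3422) = -8128 cm⁻¹.

-8128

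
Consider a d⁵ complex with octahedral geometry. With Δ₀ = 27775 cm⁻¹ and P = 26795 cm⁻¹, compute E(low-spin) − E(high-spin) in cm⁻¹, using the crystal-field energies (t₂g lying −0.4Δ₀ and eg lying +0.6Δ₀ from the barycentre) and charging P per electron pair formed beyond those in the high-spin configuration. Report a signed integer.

High-spin: t₂g³ eg², CFSE = 0.0Δ₀ = 0 cm⁻¹.
For low-spin the configuration is t₂g⁵ eg⁰: orbital energy -2.0 × 27775 = -55550 cm⁻¹, and 2 additional pairs relative to high-spin add 53590 cm⁻¹, giving -1960 cm⁻¹.
The difference is -1960 − (0) = -1960 cm⁻¹, so low-spin lies lower.

-1960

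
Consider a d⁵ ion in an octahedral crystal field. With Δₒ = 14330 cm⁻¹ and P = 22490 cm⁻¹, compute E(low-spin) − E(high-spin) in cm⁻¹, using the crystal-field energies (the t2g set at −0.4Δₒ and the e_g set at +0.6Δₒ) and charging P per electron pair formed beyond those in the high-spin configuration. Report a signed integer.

High-spin d⁵ fills as t2g^3 e_g^2 with CFSE 3(−0.4) + 2(+0.6) = 0.0Δₒ = 0 cm⁻¹.
Low-spin t2g^5 e_g^0 gives -2.0Δₒ = -28660 cm⁻¹, but forming 2 extra pairs costs 2P = 44980 cm⁻¹, so E(LS) = -28660 + 44980 = 16320 cm⁻¹.
Thus E(LS) − E(HS) = 16320 cm⁻¹.

16320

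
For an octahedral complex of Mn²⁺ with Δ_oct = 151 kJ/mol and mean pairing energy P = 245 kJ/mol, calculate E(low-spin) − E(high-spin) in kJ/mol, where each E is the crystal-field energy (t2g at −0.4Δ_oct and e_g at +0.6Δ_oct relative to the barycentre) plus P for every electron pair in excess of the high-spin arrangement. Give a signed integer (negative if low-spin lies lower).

Mn is in group 7, so Mn²⁺ is d⁵ (7 − 2 = 5).
High-spin: t2g^3 e_g^2, CFSE = 0.0Δ_oct = 0 kJ/mol.
For low-spin the configuration is t2g^5 e_g^0: orbital energy -2.0 × 151 = -302 kJ/mol, and 2 additional pairs relative to high-spin add 490 kJ/mol, giving 188 kJ/mol.
Thus E(LS) − E(HS) = 188 kJ/mol.

188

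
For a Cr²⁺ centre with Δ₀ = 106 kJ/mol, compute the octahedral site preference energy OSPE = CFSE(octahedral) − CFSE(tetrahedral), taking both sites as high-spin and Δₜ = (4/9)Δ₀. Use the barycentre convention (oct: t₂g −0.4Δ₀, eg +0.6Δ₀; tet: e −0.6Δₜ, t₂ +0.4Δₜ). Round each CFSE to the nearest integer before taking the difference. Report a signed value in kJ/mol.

-45

Cr²⁺: group 6, so d-count = 6 − 2 = 4.
In an octahedral site d⁴ (HS) is t₂g³ eg¹, giving CFSE(oct) = -0.6Δ₀ = -64 kJ/mol.
Tetrahedral: e² t₂², CFSE = 2(−0.6) + 2(+0.4) = -0.4Δₜ = -0.4 × (4/9) × 106 = -19 kJ/mol.
Subtracting, OSPE = -64 − (-19) = -45 kJ/mol.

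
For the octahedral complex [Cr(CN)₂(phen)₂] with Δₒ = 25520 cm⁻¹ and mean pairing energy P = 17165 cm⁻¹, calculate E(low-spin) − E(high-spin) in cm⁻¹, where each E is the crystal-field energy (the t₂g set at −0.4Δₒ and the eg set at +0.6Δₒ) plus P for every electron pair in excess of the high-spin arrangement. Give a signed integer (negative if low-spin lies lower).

-8355

Ligand charges: 2×(-1) from CN⁻ and 2×(+0) from phen sum to -2; with overall charge +0, Cr is +2.
Cr is in group 6, so Cr²⁺ is d⁴ (6 − 2 = 4).
In the high-spin limit (t₂g³ eg¹) the orbital term is -0.6Δₒ = -15312 cm⁻¹, with no excess pairing.
Low-spin t₂g⁴ eg⁰ gives -1.6Δₒ = -40832 cm⁻¹, but forming 1 extra pair costs 1P = 17165 cm⁻¹, so E(LS) = -40832 + 17165 = -23667 cm⁻¹.
E(LS) − E(HS) = -23667 − (-15312) = -8355 cm⁻¹.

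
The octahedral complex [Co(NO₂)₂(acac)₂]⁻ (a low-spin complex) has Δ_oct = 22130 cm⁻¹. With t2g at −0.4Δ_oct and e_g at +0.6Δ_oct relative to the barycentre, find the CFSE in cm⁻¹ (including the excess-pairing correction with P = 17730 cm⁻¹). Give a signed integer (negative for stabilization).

-17652

Ligand charges: 2×(-1) from NO₂⁻ and 2×(-1) from acac⁻ sum to -4; with overall charge -1, Co is +3.
Co³⁺: group 9, so d-count = 9 − 3 = 6.
The d⁶ electrons fill as t2g^6 e_g^0.
The orbital stabilization is -2.4Δ_oct = -2.4 × 22130 = -53112 cm⁻¹.
Relative to high-spin t2g^4 e_g^2 (1 paired), the low-spin configuration has 2 additional pairs, contributing +2 × 17730 = +35460 cm⁻¹.
Overall CFSE = -53112 + 35460 = -17652 cm⁻¹.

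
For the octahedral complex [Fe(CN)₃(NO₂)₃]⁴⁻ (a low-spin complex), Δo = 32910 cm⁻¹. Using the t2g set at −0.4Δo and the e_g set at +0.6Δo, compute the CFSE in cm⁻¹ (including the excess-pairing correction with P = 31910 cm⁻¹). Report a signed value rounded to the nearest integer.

-15164

Ligand charges: 3×(-1) from CN⁻ and 3×(-1) from NO₂⁻ sum to -6; with overall charge -4, Fe is +2.
Group 8 minus oxidation state +2 gives a d⁶ configuration for Fe²⁺.
Configuration: t2g^6 e_g^0.
The orbital stabilization is -2.4Δo = -2.4 × 32910 = -78984 cm⁻¹.
High-spin d⁶ would be t2g^4 e_g^2 with 1 pair; low-spin has 3, so 2 excess pairs cost +2P = +63820 cm⁻¹.
Combining: -78984 + 63820 = -15164 cm⁻¹.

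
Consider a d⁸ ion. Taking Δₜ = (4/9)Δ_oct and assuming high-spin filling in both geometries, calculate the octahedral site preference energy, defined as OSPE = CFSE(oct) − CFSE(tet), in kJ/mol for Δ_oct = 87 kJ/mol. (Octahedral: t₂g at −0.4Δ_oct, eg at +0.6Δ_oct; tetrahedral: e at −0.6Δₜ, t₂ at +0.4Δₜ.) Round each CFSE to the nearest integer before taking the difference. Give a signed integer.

In an octahedral site d⁸ (HS) is t₂g⁶ eg², giving CFSE(oct) = -1.2Δ_oct = -104 kJ/mol.
In a tetrahedral site the filling is e⁴ t₂⁴: CFSE(tet) = -0.8Δₜ = -0.8 × (4/9)(87) = -31 kJ/mol.
OSPE = CFSE(oct) − CFSE(tet) = -104 − (-31) = -73 kJ/mol.

-73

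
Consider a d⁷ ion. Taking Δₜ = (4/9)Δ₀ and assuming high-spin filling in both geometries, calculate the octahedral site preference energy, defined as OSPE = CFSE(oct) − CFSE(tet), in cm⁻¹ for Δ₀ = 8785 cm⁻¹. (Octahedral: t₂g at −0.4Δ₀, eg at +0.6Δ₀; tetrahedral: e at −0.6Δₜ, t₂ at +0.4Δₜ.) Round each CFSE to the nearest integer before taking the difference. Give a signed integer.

-2343

Octahedral high-spin t₂g⁵ eg²: CFSE = -0.8 × 8785 = -7028 cm⁻¹.
Tetrahedral: e⁴ t₂³, CFSE = 4(−0.6) + 3(+0.4) = -1.2Δₜ = -1.2 × (4/9) × 8785 = -4685 cm⁻¹.
OSPE = -7028 − (-4685) = -2343 cm⁻¹.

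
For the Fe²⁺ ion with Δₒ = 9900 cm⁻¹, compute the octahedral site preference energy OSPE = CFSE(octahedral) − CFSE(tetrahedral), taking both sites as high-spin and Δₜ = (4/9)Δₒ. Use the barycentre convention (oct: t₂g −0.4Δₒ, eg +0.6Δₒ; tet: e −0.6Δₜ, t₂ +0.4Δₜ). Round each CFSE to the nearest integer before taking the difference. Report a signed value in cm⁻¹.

-1320

Fe sits in group 8; removing 2 electrons leaves Fe²⁺ with 8 − 2 = 6 d electrons.
Octahedral (high-spin): t₂g⁴ eg², CFSE = 4(−0.4) + 2(+0.6) = -0.4Δₒ = -0.4 × 9900 = -3960 cm⁻¹.
In a tetrahedral site the filling is e³ t₂³: CFSE(tet) = -0.6Δₜ = -0.6 × (4/9)(9900) = -2640 cm⁻¹.
OSPE = -3960 − (-2640) = -1320 cm⁻¹.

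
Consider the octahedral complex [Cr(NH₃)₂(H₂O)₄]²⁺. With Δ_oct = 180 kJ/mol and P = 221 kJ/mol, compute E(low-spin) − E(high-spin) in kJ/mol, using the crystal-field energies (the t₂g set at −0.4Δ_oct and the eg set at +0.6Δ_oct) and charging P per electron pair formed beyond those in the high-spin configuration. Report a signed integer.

Ligand charges: 2×(+0) from NH₃ and 4×(+0) from H₂O sum to +0; with overall charge +2, Cr is +2.
Group 6 minus oxidation state +2 gives a d⁴ configuration for Cr²⁺.
In the high-spin limit (t₂g³ eg¹) the orbital term is -0.6Δ_oct = -108 kJ/mol, with no excess pairing.
Low-spin t₂g⁴ eg⁰ gives -1.6Δ_oct = -288 kJ/mol, but forming 1 extra pair costs 1P = 221 kJ/mol, so E(LS) = -288 + 221 = -67 kJ/mol.
The difference is -67 − (-108) = 41 kJ/mol, so high-spin lies lower.

41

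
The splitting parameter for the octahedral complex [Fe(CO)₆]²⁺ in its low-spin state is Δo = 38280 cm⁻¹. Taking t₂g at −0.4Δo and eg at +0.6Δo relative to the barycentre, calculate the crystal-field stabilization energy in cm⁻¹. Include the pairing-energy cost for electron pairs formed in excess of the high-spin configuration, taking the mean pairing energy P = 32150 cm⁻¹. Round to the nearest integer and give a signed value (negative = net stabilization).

-27572

CO is neutral, so the +2 overall charge sits on Fe: oxidation state +2.
Group 8 minus oxidation state +2 gives a d⁶ configuration for Fe²⁺.
The d⁶ electrons fill as t₂g⁶ eg⁰.
The orbital stabilization is -2.4Δo = -2.4 × 38280 = -91872 cm⁻¹.
Relative to high-spin t₂g⁴ eg² (1 paired), the low-spin configuration has 2 additional pairs, contributing +2 × 32150 = +64300 cm⁻¹.
Combining: -91872 + 64300 = -27572 cm⁻¹.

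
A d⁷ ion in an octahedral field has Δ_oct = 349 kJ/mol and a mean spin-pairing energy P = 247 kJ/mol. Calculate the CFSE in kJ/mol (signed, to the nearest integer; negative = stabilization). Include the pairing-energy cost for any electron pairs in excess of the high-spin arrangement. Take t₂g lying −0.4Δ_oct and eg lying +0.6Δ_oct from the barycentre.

Δ_oct > P, so pairing is preferred: the ground state is low-spin.
Filling d⁷ accordingly: t₂g⁶ eg¹.
Orbital CFSE = -1.8Δ_oct = -1.8 × 349 = -628 kJ/mol.
Excess pairs vs high-spin: 3 − 2 = 1; pairing cost = +247 kJ/mol.
Net CFSE = -628 + 247 = -381 kJ/mol.

-381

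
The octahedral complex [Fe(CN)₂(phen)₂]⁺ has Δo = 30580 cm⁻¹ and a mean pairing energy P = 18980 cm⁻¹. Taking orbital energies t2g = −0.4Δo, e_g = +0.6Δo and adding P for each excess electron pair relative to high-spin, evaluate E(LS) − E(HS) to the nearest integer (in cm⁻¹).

-23200

Ligand charges: 2×(-1) from CN⁻ and 2×(+0) from phen sum to -2; with overall charge +1, Fe is +3.
Fe³⁺: group 8, so d-count = 8 − 3 = 5.
High-spin: t2g^3 e_g^2, CFSE = 0.0Δo = 0 cm⁻¹.
Low-spin t2g^5 e_g^0 gives -2.0Δo = -61160 cm⁻¹, but forming 2 extra pairs costs 2P = 37960 cm⁻¹, so E(LS) = -61160 + 37960 = -23200 cm⁻¹.
Thus E(LS) − E(HS) = -23200 cm⁻¹.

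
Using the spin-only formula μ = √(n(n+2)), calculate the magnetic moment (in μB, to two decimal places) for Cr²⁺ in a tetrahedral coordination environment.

Cr²⁺: group 6, so d-count = 6 − 2 = 4.
Tetrahedral fields are weak (Δₜ ≈ 4/9 Δₒ), so electrons fill high-spin.
Configuration: e² t₂² → 4 unpaired electrons.
μ(spin-only) = √[4(4+2)] = √24 ≈ 4.90 μB.

4.90 μB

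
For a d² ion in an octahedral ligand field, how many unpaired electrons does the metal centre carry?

For octahedral d² the high- and low-spin configurations coincide.
Configuration: t2g^2 e_g^0, giving 2 unpaired electrons.

2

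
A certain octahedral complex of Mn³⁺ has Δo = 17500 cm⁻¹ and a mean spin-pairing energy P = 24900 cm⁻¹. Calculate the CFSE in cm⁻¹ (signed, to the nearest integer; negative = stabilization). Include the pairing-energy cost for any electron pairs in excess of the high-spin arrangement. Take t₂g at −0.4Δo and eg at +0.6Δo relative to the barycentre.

-10500

Mn sits in group 7; removing 3 electrons leaves Mn³⁺ with 7 − 3 = 4 d electrons.
Here Δo < P (17500 < 24900), so the high-spin state is favoured.
That gives t₂g³ eg¹.
Orbital CFSE = -0.6Δo = -0.6 × 17500 = -10500 cm⁻¹.
High-spin has no excess pairs, so no pairing correction applies.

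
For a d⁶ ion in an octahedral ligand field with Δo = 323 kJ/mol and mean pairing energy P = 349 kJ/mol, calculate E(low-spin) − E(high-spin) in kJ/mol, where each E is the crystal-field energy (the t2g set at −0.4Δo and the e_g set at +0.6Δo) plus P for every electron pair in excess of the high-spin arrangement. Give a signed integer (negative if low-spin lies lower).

52

High-spin d⁶ fills as t2g^4 e_g^2 with CFSE 4(−0.4) + 2(+0.6) = -0.4Δo = -129 kJ/mol.
For low-spin the configuration is t2g^6 e_g^0: orbital energy -2.4 × 323 = -775 kJ/mol, and 2 additional pairs relative to high-spin add 698 kJ/mol, giving -77 kJ/mol.
Thus E(LS) − E(HS) = 52 kJ/mol.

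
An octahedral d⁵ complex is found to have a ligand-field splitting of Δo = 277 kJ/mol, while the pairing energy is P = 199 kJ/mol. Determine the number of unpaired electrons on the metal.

1

Since Δo = 277 kJ/mol > P = 199 kJ/mol, the complex adopts the low-spin configuration.
Filling d⁵ accordingly: t₂g⁵ eg⁰.
Unpaired electrons: 1.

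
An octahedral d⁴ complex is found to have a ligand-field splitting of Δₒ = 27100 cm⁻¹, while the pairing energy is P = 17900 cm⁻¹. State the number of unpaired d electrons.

Δₒ > P, so pairing is preferred: the ground state is low-spin.
Configuration: t2g^4 e_g^0.
Unpaired electrons: 2.

2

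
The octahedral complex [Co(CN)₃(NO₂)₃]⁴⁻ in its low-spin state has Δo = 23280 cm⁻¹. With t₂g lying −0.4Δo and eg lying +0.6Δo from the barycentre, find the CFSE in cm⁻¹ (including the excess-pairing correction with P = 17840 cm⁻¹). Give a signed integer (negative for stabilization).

-24064

Ligand charges: 3×(-1) from CN⁻ and 3×(-1) from NO₂⁻ sum to -6; with overall charge -4, Co is +2.
Group 9 minus oxidation state +2 gives a d⁷ configuration for Co²⁺.
Electron filling gives t₂g⁶ eg¹.
Orbital CFSE = 6(-0.4) + 1(0.6) = -1.8Δo = -1.8 × 23280 = -41904 cm⁻¹.
Relative to high-spin t₂g⁵ eg² (2 paired), the low-spin configuration has 1 additional pair, contributing +1 × 17840 = +17840 cm⁻¹.
Overall CFSE = -41904 + 17840 = -24064 cm⁻¹.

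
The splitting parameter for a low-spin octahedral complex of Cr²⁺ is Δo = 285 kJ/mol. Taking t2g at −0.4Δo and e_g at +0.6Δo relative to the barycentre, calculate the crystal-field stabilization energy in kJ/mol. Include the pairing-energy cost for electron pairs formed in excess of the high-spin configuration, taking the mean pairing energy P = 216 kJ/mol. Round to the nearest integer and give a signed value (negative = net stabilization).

-240

Group 6 minus oxidation state +2 gives a d⁴ configuration for Cr²⁺.
Configuration: t2g^4 e_g^0.
The orbital stabilization is -1.6Δo = -1.6 × 285 = -456 kJ/mol.
Relative to high-spin t2g^3 e_g^1 (0 paired), the low-spin configuration has 1 additional pair, contributing +1 × 216 = +216 kJ/mol.
Combining: -456 + 216 = -240 kJ/mol.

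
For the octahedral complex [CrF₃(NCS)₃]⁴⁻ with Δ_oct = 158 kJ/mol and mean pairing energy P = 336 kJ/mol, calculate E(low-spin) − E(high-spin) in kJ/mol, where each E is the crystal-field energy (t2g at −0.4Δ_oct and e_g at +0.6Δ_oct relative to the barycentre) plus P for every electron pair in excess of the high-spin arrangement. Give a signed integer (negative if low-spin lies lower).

Ligand charges: 3×(-1) from F⁻ and 3×(-1) from NCS⁻ sum to -6; with overall charge -4, Cr is +2.
Cr sits in group 6; removing 2 electrons leaves Cr²⁺ with 6 − 2 = 4 d electrons.
High-spin d⁴ fills as t2g^3 e_g^1 with CFSE 3(−0.4) + 1(+0.6) = -0.6Δ_oct = -95 kJ/mol.
Low-spin t2g^4 e_g^0 gives -1.6Δ_oct = -253 kJ/mol, but forming 1 extra pair costs 1P = 336 kJ/mol, so E(LS) = -253 + 336 = 83 kJ/mol.
The difference is 83 − (-95) = 178 kJ/mol, so high-spin lies lower.

178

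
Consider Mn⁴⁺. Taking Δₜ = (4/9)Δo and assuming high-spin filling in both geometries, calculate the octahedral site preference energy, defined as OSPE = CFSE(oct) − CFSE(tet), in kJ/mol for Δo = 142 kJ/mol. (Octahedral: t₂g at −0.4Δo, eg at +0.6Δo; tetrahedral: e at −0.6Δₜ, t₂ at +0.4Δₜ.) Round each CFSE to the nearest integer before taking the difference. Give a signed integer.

Group 7 minus oxidation state +4 gives a d³ configuration for Mn⁴⁺.
Octahedral (high-spin): t₂g³ eg⁰, CFSE = 3(−0.4) + 0(+0.6) = -1.2Δo = -1.2 × 142 = -170 kJ/mol.
Tetrahedral: e² t₂¹, CFSE = 2(−0.6) + 1(+0.4) = -0.8Δₜ = -0.8 × (4/9) × 142 = -50 kJ/mol.
OSPE = -170 − (-50) = -120 kJ/mol.

-120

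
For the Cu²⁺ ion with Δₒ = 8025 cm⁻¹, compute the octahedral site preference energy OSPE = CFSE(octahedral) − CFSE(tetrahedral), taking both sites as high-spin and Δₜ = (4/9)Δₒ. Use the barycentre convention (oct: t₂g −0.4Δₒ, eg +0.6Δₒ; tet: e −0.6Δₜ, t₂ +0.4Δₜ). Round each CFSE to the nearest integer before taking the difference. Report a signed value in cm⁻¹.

Cu²⁺: group 11, so d-count = 11 − 2 = 9.
In an octahedral site d⁹ (HS) is t₂g⁶ eg³, giving CFSE(oct) = -0.6Δₒ = -4815 cm⁻¹.
Tetrahedral: e⁴ t₂⁵, CFSE = 4(−0.6) + 5(+0.4) = -0.4Δₜ = -0.4 × (4/9) × 8025 = -1427 cm⁻¹.
OSPE = -4815 − (-1427) = -3388 cm⁻¹.

-3388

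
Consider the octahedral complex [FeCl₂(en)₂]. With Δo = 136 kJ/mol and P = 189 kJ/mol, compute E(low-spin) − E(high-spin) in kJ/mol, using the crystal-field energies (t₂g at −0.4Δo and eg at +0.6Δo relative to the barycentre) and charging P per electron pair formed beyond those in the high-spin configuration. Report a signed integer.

106

Ligand charges: 2×(-1) from Cl⁻ and 2×(+0) from en sum to -2; with overall charge +0, Fe is +2.
Fe²⁺: group 8, so d-count = 8 − 2 = 6.
High-spin: t₂g⁴ eg², CFSE = -0.4Δo = -54 kJ/mol.
Low-spin: t₂g⁶ eg⁰, orbital CFSE = -2.4Δo = -326 kJ/mol; plus 2 excess pairs × P = +378 kJ/mol; total 52 kJ/mol.
The difference is 52 − (-54) = 106 kJ/mol, so high-spin lies lower.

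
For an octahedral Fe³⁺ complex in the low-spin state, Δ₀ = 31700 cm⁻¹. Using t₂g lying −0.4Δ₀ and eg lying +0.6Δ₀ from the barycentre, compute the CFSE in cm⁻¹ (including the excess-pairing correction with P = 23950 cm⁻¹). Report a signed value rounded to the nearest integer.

Fe sits in group 8; removing 3 electrons leaves Fe³⁺ with 8 − 3 = 5 d electrons.
The d⁵ electrons fill as t₂g⁵ eg⁰.
Orbital CFSE = 5(-0.4) + 0(0.6) = -2.0Δ₀ = -2.0 × 31700 = -63400 cm⁻¹.
High-spin d⁵ would be t₂g³ eg² with 0 pairs; low-spin has 2, so 2 excess pairs cost +2P = +47900 cm⁻¹.
Combining: -63400 + 47900 = -15500 cm⁻¹.

-15500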